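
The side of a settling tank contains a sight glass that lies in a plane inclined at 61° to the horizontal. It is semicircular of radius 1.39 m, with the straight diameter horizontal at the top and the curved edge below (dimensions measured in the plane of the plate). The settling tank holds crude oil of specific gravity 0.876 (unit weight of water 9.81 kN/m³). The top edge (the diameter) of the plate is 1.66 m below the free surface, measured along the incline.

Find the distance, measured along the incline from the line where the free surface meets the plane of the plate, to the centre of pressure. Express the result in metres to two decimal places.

y_p = 2.31 m

γ = 0.876 × 9.81 = 8.59356 kN/m³.
Let θ = 61° be the plate's angle to the horizontal; measure y along the incline from where the plane meets the free surface. Vertical depth h = y·sinθ with sinθ = 0.874620.
The centroid of a semicircle lies 4r/(3π) = 0.589934 m from the diameter, here below the top edge, so y_c = 1.66 + 0.589934 = 2.24993 m and h_c = 2.24993 × 0.874620 = 1.96783 m.
A = πr²/2 = π × 1.39²/2 = 3.03494 m².
Resultant F = γ·h_c·A = 8.59356 × 1.96783 × 3.03494 = 51.3229 kN.
I_c = (π/8 − 8/(9π))·r⁴ = 0.109757 × 1.39⁴ = 0.409724 m⁴.
Centre of pressure: y_p = y_c + I_c/(y_c·A) = 2.24993 + 0.409724/(2.24993 × 3.03494) = 2.24993 + 0.0600029 = 2.30993 m along the plane.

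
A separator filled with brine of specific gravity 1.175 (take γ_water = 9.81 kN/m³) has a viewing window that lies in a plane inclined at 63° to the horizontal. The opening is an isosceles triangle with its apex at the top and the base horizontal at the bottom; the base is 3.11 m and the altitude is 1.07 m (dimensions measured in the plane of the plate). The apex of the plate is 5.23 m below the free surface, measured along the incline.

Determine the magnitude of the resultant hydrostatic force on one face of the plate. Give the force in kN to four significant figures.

γ = 1.175 × 9.81 = 11.52675 kN/m³.
Let θ = 63° be the plate's angle to the horizontal; measure y along the incline from where the plane meets the free surface. Vertical depth h = y·sinθ with sinθ = 0.891007.
With the apex up, the centroid sits 2h/3 = 2 × 1.07/3 = 0.713333 m below the apex, so y_c = 5.23 + 0.713333 = 5.94333 m and h_c = 5.94333 × 0.891007 = 5.29555 m.
A = ½ × 3.11 × 1.07 = 1.66385 m².
Resultant F = γ·h_c·A = 11.52675 × 5.29555 × 1.66385 = 101.562 kN.

F ≈ 101.6 kN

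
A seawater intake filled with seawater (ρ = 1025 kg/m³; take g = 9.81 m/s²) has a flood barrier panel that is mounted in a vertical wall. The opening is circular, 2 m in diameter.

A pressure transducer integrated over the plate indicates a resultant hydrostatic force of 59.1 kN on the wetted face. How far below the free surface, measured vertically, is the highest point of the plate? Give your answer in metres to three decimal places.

γ = ρg = 1025 × 9.81 / 1000 = 10.05525 kN/m³.
A = π(1)² = 3.14159 m².
From F = γ·h_c·A, the centroid depth is h_c = 59.1/(10.05525 × 3.14159) = 1.87088 m.
The centroid is at the centre, 1 m below the top of the plate, so the highest point sits at h_top = 1.87088 − 1 = 0.87088 m below the surface.

d_top ≈ 0.871 m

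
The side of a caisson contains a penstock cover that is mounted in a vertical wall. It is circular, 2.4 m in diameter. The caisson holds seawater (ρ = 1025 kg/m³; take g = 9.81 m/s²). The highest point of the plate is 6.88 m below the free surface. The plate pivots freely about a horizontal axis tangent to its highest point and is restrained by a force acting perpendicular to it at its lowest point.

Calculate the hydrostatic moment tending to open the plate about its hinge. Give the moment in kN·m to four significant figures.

M ≈ 457.4 kN·m

γ = ρg = 1025 × 9.81 / 1000 = 10.05525 kN/m³.
The centroid is at the centre, 1.2 m below the top of the plate, so the centroid depth is h_c = 6.88 + 1.2 = 8.08 m.
A = π(1.2)² = 4.52389 m².
Resultant F = γ·h_c·A = 10.05525 × 8.08 × 4.52389 = 367.55 kN.
I_c = πr⁴/4 = π × 1.2⁴/4 = 1.6286 m⁴.
Centre of pressure: y_p = y_c + I_c/(y_c·A) = 8.08 + 1.6286/(8.08 × 4.52389) = 8.08 + 0.0445544 = 8.12455 m along the plane.
The resultant acts 1.2 + 0.0445544 = 1.24455 m (along the plate) below the hinge at the top edge, so the moment about the hinge is M = F × 1.24455 = 367.55 × 1.24455 = 457.434 kN·m.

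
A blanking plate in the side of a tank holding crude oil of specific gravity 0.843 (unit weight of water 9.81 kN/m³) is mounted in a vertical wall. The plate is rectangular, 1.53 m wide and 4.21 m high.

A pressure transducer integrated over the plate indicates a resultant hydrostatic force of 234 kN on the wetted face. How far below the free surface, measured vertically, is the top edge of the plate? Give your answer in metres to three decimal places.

γ = 0.843 × 9.81 = 8.26983 kN/m³.
A = 1.53 × 4.21 = 6.4413 m².
From F = γ·h_c·A, the centroid depth is h_c = 234/(8.26983 × 6.4413) = 4.39284 m.
The centroid lies 4.21/2 = 2.105 m below the top edge, so the top edge sits at h_top = 4.39284 − 2.105 = 2.28784 m below the surface.

d_top ≈ 2.288 m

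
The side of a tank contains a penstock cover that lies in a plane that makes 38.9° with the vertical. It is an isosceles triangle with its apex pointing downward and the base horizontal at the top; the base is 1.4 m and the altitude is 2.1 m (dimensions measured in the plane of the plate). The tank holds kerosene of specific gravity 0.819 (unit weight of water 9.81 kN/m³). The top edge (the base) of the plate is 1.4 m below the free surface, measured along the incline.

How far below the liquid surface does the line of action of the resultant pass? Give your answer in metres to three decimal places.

h_p = 1.725 m

γ = 0.819 × 9.81 = 8.03439 kN/m³.
The plate makes 38.9° with the vertical, i.e. θ = 90° − 38.9° = 51.1° to the horizontal. Measuring y along the incline from the free-surface line, vertical depth h = y·sinθ with sinθ = 0.778243.
With the apex down, the centroid sits h/3 = 2.1/3 = 0.7 m below the base (the top edge), so y_c = 1.4 + 0.7 = 2.1 m and h_c = 2.1 × 0.778243 = 1.63431 m.
A = ½ × 1.4 × 2.1 = 1.47 m².
Resultant F = γ·h_c·A = 8.03439 × 1.63431 × 1.47 = 19.3021 kN.
I_c = b·h³/36 = 1.4 × 2.1³/36 = 0.36015 m⁴.
Centre of pressure: y_p = y_c + I_c/(y_c·A) = 2.1 + 0.36015/(2.1 × 1.47) = 2.1 + 0.116667 = 2.21667 m along the plane.
Vertically, h_p = y_p·sinθ = 2.21667 × 0.778243 = 1.72511 m.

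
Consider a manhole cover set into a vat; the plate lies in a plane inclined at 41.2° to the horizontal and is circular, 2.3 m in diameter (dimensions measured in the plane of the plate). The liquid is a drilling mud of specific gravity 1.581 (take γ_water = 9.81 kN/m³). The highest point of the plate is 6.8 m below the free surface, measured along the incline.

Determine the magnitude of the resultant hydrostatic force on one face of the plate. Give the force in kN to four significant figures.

γ = 1.581 × 9.81 = 15.50961 kN/m³.
Let θ = 41.2° be the plate's angle to the horizontal; measure y along the incline from where the plane meets the free surface. Vertical depth h = y·sinθ with sinθ = 0.658689.
The centroid is at the centre, 1.15 m below the top of the plate, so y_c = 6.8 + 1.15 = 7.95 m and h_c = 7.95 × 0.658689 = 5.23658 m.
A = π(1.15)² = 4.15476 m².
Resultant F = γ·h_c·A = 15.50961 × 5.23658 × 4.15476 = 337.438 kN.

F ≈ 337.4 kN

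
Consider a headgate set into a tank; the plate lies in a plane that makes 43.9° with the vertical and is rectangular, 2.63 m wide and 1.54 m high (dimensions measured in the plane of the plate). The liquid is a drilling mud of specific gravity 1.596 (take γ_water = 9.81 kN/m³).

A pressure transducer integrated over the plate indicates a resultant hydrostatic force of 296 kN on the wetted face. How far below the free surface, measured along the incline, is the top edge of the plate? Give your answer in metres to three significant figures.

γ = 1.596 × 9.81 = 15.65676 kN/m³.
A = 2.63 × 1.54 = 4.0502 m².
From F = γ·h_c·A, the centroid depth is h_c = 296/(15.65676 × 4.0502) = 4.66781 m.
The plate makes 43.9° with the vertical, i.e. θ = 90° − 43.9° = 46.1° to the horizontal. Measuring y along the incline from the free-surface line, vertical depth h = y·sinθ with sinθ = 0.720551.
Along the incline, y_c = h_c/sinθ = 4.66781/0.720551 = 6.47811 m.
The centroid lies 1.54/2 = 0.77 m below the top edge, so the top edge sits at y_top = 6.47811 − 0.77 = 5.70811 m along the incline.

y_top ≈ 5.71 m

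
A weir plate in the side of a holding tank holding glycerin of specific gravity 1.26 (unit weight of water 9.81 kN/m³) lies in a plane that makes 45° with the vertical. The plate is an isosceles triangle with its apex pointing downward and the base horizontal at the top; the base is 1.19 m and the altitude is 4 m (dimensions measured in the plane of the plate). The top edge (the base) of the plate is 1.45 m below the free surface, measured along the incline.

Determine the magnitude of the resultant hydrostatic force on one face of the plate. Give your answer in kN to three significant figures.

γ = 1.26 × 9.81 = 12.3606 kN/m³.
The plate makes 45° with the vertical, i.e. θ = 90° − 45° = 45° to the horizontal. Measuring y along the incline from the free-surface line, vertical depth h = y·sinθ with sinθ = 0.707107.
With the apex down, the centroid sits h/3 = 4/3 = 1.33333 m below the base (the top edge), so y_c = 1.45 + 1.33333 = 2.78333 m and h_c = 2.78333 × 0.707107 = 1.96811 m.
A = ½ × 1.19 × 4 = 2.38 m².
Resultant F = γ·h_c·A = 12.3606 × 1.96811 × 2.38 = 57.8983 kN.

F ≈ 57.9 kN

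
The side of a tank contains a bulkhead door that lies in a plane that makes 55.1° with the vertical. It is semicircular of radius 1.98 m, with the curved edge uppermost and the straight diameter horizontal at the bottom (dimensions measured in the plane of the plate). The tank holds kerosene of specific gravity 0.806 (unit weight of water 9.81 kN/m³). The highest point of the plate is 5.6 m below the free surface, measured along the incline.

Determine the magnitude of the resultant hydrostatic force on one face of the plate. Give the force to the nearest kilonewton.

F ≈ 188 kN

γ = 0.806 × 9.81 = 7.90686 kN/m³.
The plate makes 55.1° with the vertical, i.e. θ = 90° − 55.1° = 34.9° to the horizontal. Measuring y along the incline from the free-surface line, vertical depth h = y·sinθ with sinθ = 0.572146.
The centroid lies 4r/(3π) = 0.840338 m above the diameter, so r − 4r/(3π) = 1.98 − 0.840338 = 1.13966 m below the topmost point, so y_c = 5.6 + 1.13966 = 6.73966 m and h_c = 6.73966 × 0.572146 = 3.85607 m.
A = πr²/2 = π × 1.98²/2 = 6.15815 m².
Resultant F = γ·h_c·A = 7.90686 × 3.85607 × 6.15815 = 187.758 kN.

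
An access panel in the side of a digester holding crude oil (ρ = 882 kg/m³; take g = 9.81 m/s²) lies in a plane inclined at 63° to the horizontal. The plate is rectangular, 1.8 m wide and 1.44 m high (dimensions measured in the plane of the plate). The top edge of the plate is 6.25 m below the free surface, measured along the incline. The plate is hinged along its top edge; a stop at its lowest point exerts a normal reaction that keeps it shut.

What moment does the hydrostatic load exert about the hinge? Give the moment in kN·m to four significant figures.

M ≈ 103.7 kN·m

γ = ρg = 882 × 9.81 / 1000 = 8.65242 kN/m³.
Let θ = 63° be the plate's angle to the horizontal; measure y along the incline from where the plane meets the free surface. Vertical depth h = y·sinθ with sinθ = 0.891007.
The centroid lies 1.44/2 = 0.72 m below the top edge, so y_c = 6.25 + 0.72 = 6.97 m and h_c = 6.97 × 0.891007 = 6.21032 m.
A = 1.8 × 1.44 = 2.592 m².
Resultant F = γ·h_c·A = 8.65242 × 6.21032 × 2.592 = 139.279 kN.
I_c = b·h³/12 = 1.8 × 1.44³/12 = 0.447898 m⁴.
Centre of pressure: y_p = y_c + I_c/(y_c·A) = 6.97 + 0.447898/(6.97 × 2.592) = 6.97 + 0.024792 = 6.99479 m along the plane.
The resultant acts 0.72 + 0.024792 = 0.744792 m (along the plate) below the hinge at the top edge, so the moment about the hinge is M = F × 0.744792 = 139.279 × 0.744792 = 103.734 kN·m.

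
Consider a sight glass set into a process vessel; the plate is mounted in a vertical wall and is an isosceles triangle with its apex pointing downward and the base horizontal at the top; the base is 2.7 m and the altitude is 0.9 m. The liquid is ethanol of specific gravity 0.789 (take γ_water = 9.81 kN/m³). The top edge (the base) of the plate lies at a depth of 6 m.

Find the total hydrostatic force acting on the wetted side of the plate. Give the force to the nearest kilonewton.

F ≈ 59 kN

γ = 0.789 × 9.81 = 7.74009 kN/m³.
With the apex down, the centroid sits h/3 = 0.9/3 = 0.3 m below the base (the top edge), so the centroid depth is h_c = 6 + 0.3 = 6.3 m.
A = ½ × 2.7 × 0.9 = 1.215 m².
Resultant F = γ·h_c·A = 7.74009 × 6.3 × 1.215 = 59.2465 kN.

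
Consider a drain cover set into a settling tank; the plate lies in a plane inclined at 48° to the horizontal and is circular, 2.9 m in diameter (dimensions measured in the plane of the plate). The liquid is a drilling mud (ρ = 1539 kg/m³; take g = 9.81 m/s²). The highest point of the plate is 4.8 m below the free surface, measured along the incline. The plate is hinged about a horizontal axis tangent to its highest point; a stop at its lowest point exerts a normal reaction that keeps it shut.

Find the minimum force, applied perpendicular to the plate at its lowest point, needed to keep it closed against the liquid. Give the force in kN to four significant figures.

γ = ρg = 1539 × 9.81 / 1000 = 15.09759 kN/m³.
Let θ = 48° be the plate's angle to the horizontal; measure y along the incline from where the plane meets the free surface. Vertical depth h = y·sinθ with sinθ = 0.743145.
The centroid is at the centre, 1.45 m below the top of the plate, so y_c = 4.8 + 1.45 = 6.25 m and h_c = 6.25 × 0.743145 = 4.64466 m.
A = π(1.45)² = 6.6052 m².
Resultant F = γ·h_c·A = 15.09759 × 4.64466 × 6.6052 = 463.178 kN.
I_c = πr⁴/4 = π × 1.45⁴/4 = 3.47186 m⁴.
Centre of pressure: y_p = y_c + I_c/(y_c·A) = 6.25 + 3.47186/(6.25 × 6.6052) = 6.25 + 0.0841 = 6.3341 m along the plane.
The resultant acts 1.45 + 0.0841 = 1.5341 m (along the plate) below the hinge at the top edge, so the moment about the hinge is M = F × 1.5341 = 463.178 × 1.5341 = 710.561 kN·m.
A normal force at the bottom, 2.9 m from the hinge, must supply this moment: P = 710.561/2.9 = 245.021 kN.

P ≈ 245.0 kN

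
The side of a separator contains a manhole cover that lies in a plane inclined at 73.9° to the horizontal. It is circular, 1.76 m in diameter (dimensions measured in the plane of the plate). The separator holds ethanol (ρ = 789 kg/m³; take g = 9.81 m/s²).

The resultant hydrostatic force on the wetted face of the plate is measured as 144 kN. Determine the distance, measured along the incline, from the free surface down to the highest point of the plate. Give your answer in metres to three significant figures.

y_top ≈ 7.08 m

γ = ρg = 789 × 9.81 / 1000 = 7.74009 kN/m³.
A = π(0.88)² = 2.43285 m².
From F = γ·h_c·A, the centroid depth is h_c = 144/(7.74009 × 2.43285) = 7.64718 m.
Let θ = 73.9° be the plate's angle to the horizontal; measure y along the incline from where the plane meets the free surface. Vertical depth h = y·sinθ with sinθ = 0.960779.
Along the incline, y_c = h_c/sinθ = 7.64718/0.960779 = 7.95935 m.
The centroid is at the centre, 0.88 m below the top of the plate, so the highest point sits at y_top = 7.95935 − 0.88 = 7.07935 m along the incline.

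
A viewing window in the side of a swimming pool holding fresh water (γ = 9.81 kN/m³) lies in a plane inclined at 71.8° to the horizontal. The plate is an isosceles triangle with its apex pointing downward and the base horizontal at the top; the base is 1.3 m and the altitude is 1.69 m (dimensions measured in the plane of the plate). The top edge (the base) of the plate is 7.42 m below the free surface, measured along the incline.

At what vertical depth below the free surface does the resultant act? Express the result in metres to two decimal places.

γ = 9.81 kN/m³.
Let θ = 71.8° be the plate's angle to the horizontal; measure y along the incline from where the plane meets the free surface. Vertical depth h = y·sinθ with sinθ = 0.949972.
With the apex down, the centroid sits h/3 = 1.69/3 = 0.563333 m below the base (the top edge), so y_c = 7.42 + 0.563333 = 7.98333 m and h_c = 7.98333 × 0.949972 = 7.58394 m.
A = ½ × 1.3 × 1.69 = 1.0985 m².
Resultant F = γ·h_c·A = 9.81 × 7.58394 × 1.0985 = 81.7267 kN.
I_c = b·h³/36 = 1.3 × 1.69³/36 = 0.174301 m⁴.
Centre of pressure: y_p = y_c + I_c/(y_c·A) = 7.98333 + 0.174301/(7.98333 × 1.0985) = 7.98333 + 0.0198754 = 8.00321 m along the plane.
Vertically, h_p = y_p·sinθ = 8.00321 × 0.949972 = 7.60283 m.

h_p = 7.60 m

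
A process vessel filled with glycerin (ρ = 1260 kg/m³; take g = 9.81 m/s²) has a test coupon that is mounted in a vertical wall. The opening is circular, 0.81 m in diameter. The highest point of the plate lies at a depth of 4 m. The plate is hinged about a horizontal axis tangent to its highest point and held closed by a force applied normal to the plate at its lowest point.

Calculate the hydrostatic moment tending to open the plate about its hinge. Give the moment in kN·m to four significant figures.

M ≈ 11.62 kN·m

γ = ρg = 1260 × 9.81 / 1000 = 12.3606 kN/m³.
The centroid is at the centre, 0.405 m below the top of the plate, so the centroid depth is h_c = 4 + 0.405 = 4.405 m.
A = π(0.405)² = 0.5153 m².
Resultant F = γ·h_c·A = 12.3606 × 4.405 × 0.5153 = 28.0573 kN.
I_c = πr⁴/4 = π × 0.405⁴/4 = 0.0211305 m⁴.
Centre of pressure: y_p = y_c + I_c/(y_c·A) = 4.405 + 0.0211305/(4.405 × 0.5153) = 4.405 + 0.00930901 = 4.41431 m along the plane.
The resultant acts 0.405 + 0.00930901 = 0.414309 m (along the plate) below the hinge at the top edge, so the moment about the hinge is M = F × 0.414309 = 28.0573 × 0.414309 = 11.6244 kN·m.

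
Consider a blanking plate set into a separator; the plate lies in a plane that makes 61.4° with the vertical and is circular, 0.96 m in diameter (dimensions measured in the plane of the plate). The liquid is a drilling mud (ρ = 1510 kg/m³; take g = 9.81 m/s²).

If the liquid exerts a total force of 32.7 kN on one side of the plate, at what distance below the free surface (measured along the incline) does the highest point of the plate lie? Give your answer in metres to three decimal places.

y_top ≈ 5.891 m

γ = ρg = 1510 × 9.81 / 1000 = 14.8131 kN/m³.
A = π(0.48)² = 0.723823 m².
From F = γ·h_c·A, the centroid depth is h_c = 32.7/(14.8131 × 0.723823) = 3.04979 m.
The plate makes 61.4° with the vertical, i.e. θ = 90° − 61.4° = 28.6° to the horizontal. Measuring y along the incline from the free-surface line, vertical depth h = y·sinθ with sinθ = 0.478692.
Along the incline, y_c = h_c/sinθ = 3.04979/0.478692 = 6.37109 m.
The centroid is at the centre, 0.48 m below the top of the plate, so the highest point sits at y_top = 6.37109 − 0.48 = 5.89109 m along the incline.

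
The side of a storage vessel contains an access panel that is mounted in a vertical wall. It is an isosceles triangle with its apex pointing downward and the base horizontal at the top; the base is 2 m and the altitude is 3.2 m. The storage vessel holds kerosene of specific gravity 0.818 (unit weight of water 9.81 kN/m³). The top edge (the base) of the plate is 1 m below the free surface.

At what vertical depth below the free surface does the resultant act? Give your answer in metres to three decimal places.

γ = 0.818 × 9.81 = 8.02458 kN/m³.
With the apex down, the centroid sits h/3 = 3.2/3 = 1.06667 m below the base (the top edge), so the centroid depth is h_c = 1 + 1.06667 = 2.06667 m.
A = ½ × 2 × 3.2 = 3.2 m².
Resultant F = γ·h_c·A = 8.02458 × 2.06667 × 3.2 = 53.0693 kN.
I_c = b·h³/36 = 2 × 3.2³/36 = 1.82044 m⁴.
Centre of pressure: y_p = y_c + I_c/(y_c·A) = 2.06667 + 1.82044/(2.06667 × 3.2) = 2.06667 + 0.275268 = 2.34194 m along the plane.

h_p = 2.342 m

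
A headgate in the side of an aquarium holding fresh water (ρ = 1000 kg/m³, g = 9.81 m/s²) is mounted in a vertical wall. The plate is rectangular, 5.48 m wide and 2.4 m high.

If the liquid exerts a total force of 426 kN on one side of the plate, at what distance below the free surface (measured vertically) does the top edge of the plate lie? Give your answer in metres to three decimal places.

d_top ≈ 2.102 m

γ = ρg = 1000 × 9.81 = 9810 N/m³ = 9.81 kN/m³.
A = 5.48 × 2.4 = 13.152 m².
From F = γ·h_c·A, the centroid depth is h_c = 426/(9.81 × 13.152) = 3.30179 m.
The centroid lies 2.4/2 = 1.2 m below the top edge, so the top edge sits at h_top = 3.30179 − 1.2 = 2.10179 m below the surface.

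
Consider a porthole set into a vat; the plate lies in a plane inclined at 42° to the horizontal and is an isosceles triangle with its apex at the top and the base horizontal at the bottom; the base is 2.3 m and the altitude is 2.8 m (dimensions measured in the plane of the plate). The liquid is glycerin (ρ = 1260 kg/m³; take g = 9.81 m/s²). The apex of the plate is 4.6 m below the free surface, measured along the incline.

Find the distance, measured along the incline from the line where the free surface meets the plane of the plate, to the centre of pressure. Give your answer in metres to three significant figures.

γ = ρg = 1260 × 9.81 / 1000 = 12.3606 kN/m³.
Let θ = 42° be the plate's angle to the horizontal; measure y along the incline from where the plane meets the free surface. Vertical depth h = y·sinθ with sinθ = 0.669131.
With the apex up, the centroid sits 2h/3 = 2 × 2.8/3 = 1.86667 m below the apex, so y_c = 4.6 + 1.86667 = 6.46667 m and h_c = 6.46667 × 0.669131 = 4.32705 m.
A = ½ × 2.3 × 2.8 = 3.22 m².
Resultant F = γ·h_c·A = 12.3606 × 4.32705 × 3.22 = 172.221 kN.
I_c = b·h³/36 = 2.3 × 2.8³/36 = 1.40249 m⁴.
Centre of pressure: y_p = y_c + I_c/(y_c·A) = 6.46667 + 1.40249/(6.46667 × 3.22) = 6.46667 + 0.067354 = 6.53402 m along the plane.

y_p = 6.53 m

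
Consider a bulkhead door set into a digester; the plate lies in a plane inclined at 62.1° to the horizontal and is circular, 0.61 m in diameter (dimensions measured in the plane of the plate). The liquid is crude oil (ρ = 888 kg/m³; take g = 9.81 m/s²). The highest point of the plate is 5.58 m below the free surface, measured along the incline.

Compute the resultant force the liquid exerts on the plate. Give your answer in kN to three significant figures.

γ = ρg = 888 × 9.81 / 1000 = 8.71128 kN/m³.
Let θ = 62.1° be the plate's angle to the horizontal; measure y along the incline from where the plane meets the free surface. Vertical depth h = y·sinθ with sinθ = 0.883766.
The centroid is at the centre, 0.305 m below the top of the plate, so y_c = 5.58 + 0.305 = 5.885 m and h_c = 5.885 × 0.883766 = 5.20096 m.
A = π(0.305)² = 0.292247 m².
Resultant F = γ·h_c·A = 8.71128 × 5.20096 × 0.292247 = 13.2408 kN.

F ≈ 13.2 kN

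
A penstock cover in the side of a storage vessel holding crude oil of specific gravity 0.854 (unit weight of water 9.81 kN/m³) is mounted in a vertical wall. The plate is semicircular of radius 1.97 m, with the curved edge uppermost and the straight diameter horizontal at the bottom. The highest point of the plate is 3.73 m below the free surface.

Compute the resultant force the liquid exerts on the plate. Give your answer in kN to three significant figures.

F ≈ 248 kN

γ = 0.854 × 9.81 = 8.37774 kN/m³.
The centroid lies 4r/(3π) = 0.836094 m above the diameter, so r − 4r/(3π) = 1.97 − 0.836094 = 1.13391 m below the topmost point, so the centroid depth is h_c = 3.73 + 1.13391 = 4.86391 m.
A = πr²/2 = π × 1.97²/2 = 6.0961 m².
Resultant F = γ·h_c·A = 8.37774 × 4.86391 × 6.0961 = 248.407 kN.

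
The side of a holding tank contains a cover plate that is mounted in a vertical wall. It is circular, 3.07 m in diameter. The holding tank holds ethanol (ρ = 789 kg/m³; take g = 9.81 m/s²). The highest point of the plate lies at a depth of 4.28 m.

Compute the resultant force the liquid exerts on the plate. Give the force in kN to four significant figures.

F ≈ 333.2 kN

γ = ρg = 789 × 9.81 / 1000 = 7.74009 kN/m³.
The centroid is at the centre, 1.535 m below the top of the plate, so the centroid depth is h_c = 4.28 + 1.535 = 5.815 m.
A = π(1.535)² = 7.4023 m².
Resultant F = γ·h_c·A = 7.74009 × 5.815 × 7.4023 = 333.167 kN.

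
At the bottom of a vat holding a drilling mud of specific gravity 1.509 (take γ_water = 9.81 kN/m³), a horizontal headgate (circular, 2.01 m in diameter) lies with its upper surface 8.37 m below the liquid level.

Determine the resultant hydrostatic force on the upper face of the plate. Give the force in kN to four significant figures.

F ≈ 393.2 kN

γ = 1.509 × 9.81 = 14.80329 kN/m³.
The plate is horizontal, so pressure is uniform at p = γ·h = 14.80329 × 8.37 = 123.904 kN/m².
A = π(1.005)² = 3.17309 m².
F = p·A = 123.904 × 3.17309 = 393.159 kN.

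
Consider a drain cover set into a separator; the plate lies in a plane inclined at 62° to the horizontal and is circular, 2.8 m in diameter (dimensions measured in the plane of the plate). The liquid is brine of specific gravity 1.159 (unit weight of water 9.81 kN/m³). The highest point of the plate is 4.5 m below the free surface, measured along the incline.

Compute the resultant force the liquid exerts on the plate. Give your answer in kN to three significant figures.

γ = 1.159 × 9.81 = 11.36979 kN/m³.
Let θ = 62° be the plate's angle to the horizontal; measure y along the incline from where the plane meets the free surface. Vertical depth h = y·sinθ with sinθ = 0.882948.
The centroid is at the centre, 1.4 m below the top of the plate, so y_c = 4.5 + 1.4 = 5.9 m and h_c = 5.9 × 0.882948 = 5.20939 m.
A = π(1.4)² = 6.15752 m².
Resultant F = γ·h_c·A = 11.36979 × 5.20939 × 6.15752 = 364.708 kN.

F ≈ 365 kN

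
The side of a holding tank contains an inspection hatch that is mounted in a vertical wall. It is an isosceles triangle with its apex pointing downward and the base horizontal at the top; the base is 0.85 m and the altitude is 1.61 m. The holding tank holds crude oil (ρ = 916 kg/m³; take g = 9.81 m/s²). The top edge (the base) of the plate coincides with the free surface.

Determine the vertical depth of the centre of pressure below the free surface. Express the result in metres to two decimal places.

γ = ρg = 916 × 9.81 / 1000 = 8.98596 kN/m³.
With the apex down, the centroid sits h/3 = 1.61/3 = 0.536667 m below the base (the top edge), so the centroid depth is h_c = 0.536667 m.
A = ½ × 0.85 × 1.61 = 0.68425 m².
Resultant F = γ·h_c·A = 8.98596 × 0.536667 × 0.68425 = 3.29977 kN.
I_c = b·h³/36 = 0.85 × 1.61³/36 = 0.0985358 m⁴.
Centre of pressure: y_p = y_c + I_c/(y_c·A) = 0.536667 + 0.0985358/(0.536667 × 0.68425) = 0.536667 + 0.268333 = 0.805 m along the plane.

h_p = 0.81 m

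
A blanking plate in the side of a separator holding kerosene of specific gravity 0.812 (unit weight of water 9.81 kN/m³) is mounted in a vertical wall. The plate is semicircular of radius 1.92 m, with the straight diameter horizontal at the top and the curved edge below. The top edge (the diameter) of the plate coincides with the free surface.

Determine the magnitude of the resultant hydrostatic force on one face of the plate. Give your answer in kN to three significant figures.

F ≈ 37.6 kN

γ = 0.812 × 9.81 = 7.96572 kN/m³.
The centroid of a semicircle lies 4r/(3π) = 0.814873 m from the diameter, here below the top edge, so the centroid depth is h_c = 0.814873 m.
A = πr²/2 = π × 1.92²/2 = 5.79058 m².
Resultant F = γ·h_c·A = 7.96572 × 0.814873 × 5.79058 = 37.5869 kN.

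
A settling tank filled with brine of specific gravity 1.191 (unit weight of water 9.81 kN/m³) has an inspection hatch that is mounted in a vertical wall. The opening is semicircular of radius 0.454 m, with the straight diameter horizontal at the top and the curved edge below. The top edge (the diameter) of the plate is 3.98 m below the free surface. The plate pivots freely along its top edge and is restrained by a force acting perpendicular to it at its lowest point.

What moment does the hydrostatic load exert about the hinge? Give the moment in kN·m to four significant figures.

M ≈ 3.096 kN·m

γ = 1.191 × 9.81 = 11.68371 kN/m³.
The centroid of a semicircle lies 4r/(3π) = 0.192684 m from the diameter, here below the top edge, so the centroid depth is h_c = 3.98 + 0.192684 = 4.17268 m.
A = πr²/2 = π × 0.454²/2 = 0.323766 m².
Resultant F = γ·h_c·A = 11.68371 × 4.17268 × 0.323766 = 15.7844 kN.
I_c = (π/8 − 8/(9π))·r⁴ = 0.109757 × 0.454⁴ = 0.0046629 m⁴.
Centre of pressure: y_p = y_c + I_c/(y_c·A) = 4.17268 + 0.0046629/(4.17268 × 0.323766) = 4.17268 + 0.00345152 = 4.17613 m along the plane.
The resultant acts 0.192684 + 0.00345152 = 0.196136 m (along the plate) below the hinge at the top edge, so the moment about the hinge is M = F × 0.196136 = 15.7844 × 0.196136 = 3.09589 kN·m.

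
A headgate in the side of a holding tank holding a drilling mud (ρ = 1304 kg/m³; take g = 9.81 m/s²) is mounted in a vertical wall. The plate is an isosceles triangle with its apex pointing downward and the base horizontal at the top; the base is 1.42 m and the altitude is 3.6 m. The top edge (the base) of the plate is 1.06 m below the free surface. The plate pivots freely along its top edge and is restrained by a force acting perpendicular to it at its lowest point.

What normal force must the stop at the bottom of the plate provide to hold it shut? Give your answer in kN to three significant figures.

P ≈ 31.2 kN

γ = ρg = 1304 × 9.81 / 1000 = 12.79224 kN/m³.
With the apex down, the centroid sits h/3 = 3.6/3 = 1.2 m below the base (the top edge), so the centroid depth is h_c = 1.06 + 1.2 = 2.26 m.
A = ½ × 1.42 × 3.6 = 2.556 m².
Resultant F = γ·h_c·A = 12.79224 × 2.26 × 2.556 = 73.8951 kN.
I_c = b·h³/36 = 1.42 × 3.6³/36 = 1.84032 m⁴.
Centre of pressure: y_p = y_c + I_c/(y_c·A) = 2.26 + 1.84032/(2.26 × 2.556) = 2.26 + 0.318584 = 2.57858 m along the plane.
The resultant acts 1.2 + 0.318584 = 1.51858 m (along the plate) below the hinge at the top edge, so the moment about the hinge is M = F × 1.51858 = 73.8951 × 1.51858 = 112.216 kN·m.
A normal force at the bottom, 3.6 m from the hinge, must supply this moment: P = 112.216/3.6 = 31.1711 kN.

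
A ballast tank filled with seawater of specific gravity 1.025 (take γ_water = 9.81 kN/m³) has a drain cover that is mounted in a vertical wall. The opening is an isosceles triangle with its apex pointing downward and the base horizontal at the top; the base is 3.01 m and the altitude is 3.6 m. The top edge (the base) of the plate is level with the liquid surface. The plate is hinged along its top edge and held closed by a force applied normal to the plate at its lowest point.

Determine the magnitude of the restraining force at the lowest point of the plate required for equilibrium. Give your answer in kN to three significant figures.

γ = 1.025 × 9.81 = 10.05525 kN/m³.
With the apex down, the centroid sits h/3 = 3.6/3 = 1.2 m below the base (the top edge), so the centroid depth is h_c = 1.2 m.
A = ½ × 3.01 × 3.6 = 5.418 m².
Resultant F = γ·h_c·A = 10.05525 × 1.2 × 5.418 = 65.3752 kN.
I_c = b·h³/36 = 3.01 × 3.6³/36 = 3.90096 m⁴.
Centre of pressure: y_p = y_c + I_c/(y_c·A) = 1.2 + 3.90096/(1.2 × 5.418) = 1.2 + 0.6 = 1.8 m along the plane.
The resultant acts 1.2 + 0.6 = 1.8 m (along the plate) below the hinge at the top edge, so the moment about the hinge is M = F × 1.8 = 65.3752 × 1.8 = 117.675 kN·m.
A normal force at the bottom, 3.6 m from the hinge, must supply this moment: P = 117.675/3.6 = 32.6875 kN.

P ≈ 32.7 kN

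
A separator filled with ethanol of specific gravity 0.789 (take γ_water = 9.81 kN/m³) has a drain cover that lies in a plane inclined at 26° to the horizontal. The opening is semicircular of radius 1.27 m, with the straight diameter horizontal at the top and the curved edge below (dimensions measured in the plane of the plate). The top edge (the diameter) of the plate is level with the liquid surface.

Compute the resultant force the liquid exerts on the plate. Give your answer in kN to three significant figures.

F ≈ 4.63 kN

γ = 0.789 × 9.81 = 7.74009 kN/m³.
Let θ = 26° be the plate's angle to the horizontal; measure y along the incline from where the plane meets the free surface. Vertical depth h = y·sinθ with sinθ = 0.438371.
The centroid of a semicircle lies 4r/(3π) = 0.539005 m from the diameter, here below the top edge, so y_c = 0.539005 m and h_c = 0.539005 × 0.438371 = 0.236284 m.
A = πr²/2 = π × 1.27²/2 = 2.53354 m².
Resultant F = γ·h_c·A = 7.74009 × 0.236284 × 2.53354 = 4.63349 kN.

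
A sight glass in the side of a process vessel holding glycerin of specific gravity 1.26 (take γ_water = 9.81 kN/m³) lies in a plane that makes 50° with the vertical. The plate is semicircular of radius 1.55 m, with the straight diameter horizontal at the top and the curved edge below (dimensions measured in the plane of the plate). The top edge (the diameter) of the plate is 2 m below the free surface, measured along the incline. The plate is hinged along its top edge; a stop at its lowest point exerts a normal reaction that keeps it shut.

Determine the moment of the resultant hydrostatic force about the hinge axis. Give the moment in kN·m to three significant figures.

γ = 1.26 × 9.81 = 12.3606 kN/m³.
The plate makes 50° with the vertical, i.e. θ = 90° − 50° = 40° to the horizontal. Measuring y along the incline from the free-surface line, vertical depth h = y·sinθ with sinθ = 0.642788.
The centroid of a semicircle lies 4r/(3π) = 0.65784 m from the diameter, here below the top edge, so y_c = 2 + 0.65784 = 2.65784 m and h_c = 2.65784 × 0.642788 = 1.70843 m.
A = πr²/2 = π × 1.55²/2 = 3.77384 m².
Resultant F = γ·h_c·A = 12.3606 × 1.70843 × 3.77384 = 79.693 kN.
I_c = (π/8 − 8/(9π))·r⁴ = 0.109757 × 1.55⁴ = 0.633518 m⁴.
Centre of pressure: y_p = y_c + I_c/(y_c·A) = 2.65784 + 0.633518/(2.65784 × 3.77384) = 2.65784 + 0.0631607 = 2.721 m along the plane.
The resultant acts 0.65784 + 0.0631607 = 0.721001 m (along the plate) below the hinge at the top edge, so the moment about the hinge is M = F × 0.721001 = 79.693 × 0.721001 = 57.4587 kN·m.

M ≈ 57.5 kN·m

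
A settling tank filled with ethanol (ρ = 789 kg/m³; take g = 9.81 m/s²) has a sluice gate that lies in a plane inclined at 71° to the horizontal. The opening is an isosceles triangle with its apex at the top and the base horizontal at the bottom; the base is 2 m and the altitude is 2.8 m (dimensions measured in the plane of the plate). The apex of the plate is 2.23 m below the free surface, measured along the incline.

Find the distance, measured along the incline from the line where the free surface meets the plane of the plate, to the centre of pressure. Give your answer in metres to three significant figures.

γ = ρg = 789 × 9.81 / 1000 = 7.74009 kN/m³.
Let θ = 71° be the plate's angle to the horizontal; measure y along the incline from where the plane meets the free surface. Vertical depth h = y·sinθ with sinθ = 0.945519.
With the apex up, the centroid sits 2h/3 = 2 × 2.8/3 = 1.86667 m below the apex, so y_c = 2.23 + 1.86667 = 4.09667 m and h_c = 4.09667 × 0.945519 = 3.87348 m.
A = ½ × 2 × 2.8 = 2.8 m².
Resultant F = γ·h_c·A = 7.74009 × 3.87348 × 2.8 = 83.947 kN.
I_c = b·h³/36 = 2 × 2.8³/36 = 1.21956 m⁴.
Centre of pressure: y_p = y_c + I_c/(y_c·A) = 4.09667 + 1.21956/(4.09667 × 2.8) = 4.09667 + 0.10632 = 4.20299 m along the plane.

y_p = 4.20 m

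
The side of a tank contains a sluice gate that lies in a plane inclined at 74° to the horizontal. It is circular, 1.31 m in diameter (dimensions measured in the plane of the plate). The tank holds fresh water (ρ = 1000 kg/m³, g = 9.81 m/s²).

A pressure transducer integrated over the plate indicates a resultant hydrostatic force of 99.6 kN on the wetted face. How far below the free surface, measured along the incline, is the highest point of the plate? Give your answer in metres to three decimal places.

γ = ρg = 1000 × 9.81 = 9810 N/m³ = 9.81 kN/m³.
A = π(0.655)² = 1.34782 m².
From F = γ·h_c·A, the centroid depth is h_c = 99.6/(9.81 × 1.34782) = 7.53283 m.
Let θ = 74° be the plate's angle to the horizontal; measure y along the incline from where the plane meets the free surface. Vertical depth h = y·sinθ with sinθ = 0.961262.
Along the incline, y_c = h_c/sinθ = 7.53283/0.961262 = 7.8364 m.
The centroid is at the centre, 0.655 m below the top of the plate, so the highest point sits at y_top = 7.8364 − 0.655 = 7.1814 m along the incline.

y_top ≈ 7.181 m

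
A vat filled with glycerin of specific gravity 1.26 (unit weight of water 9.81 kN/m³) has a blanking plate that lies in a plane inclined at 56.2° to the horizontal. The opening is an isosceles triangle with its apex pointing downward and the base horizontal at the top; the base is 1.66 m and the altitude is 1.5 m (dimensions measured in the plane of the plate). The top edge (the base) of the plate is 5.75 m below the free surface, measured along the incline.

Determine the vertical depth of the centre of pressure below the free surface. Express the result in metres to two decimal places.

h_p = 5.21 m

γ = 1.26 × 9.81 = 12.3606 kN/m³.
Let θ = 56.2° be the plate's angle to the horizontal; measure y along the incline from where the plane meets the free surface. Vertical depth h = y·sinθ with sinθ = 0.830984.
With the apex down, the centroid sits h/3 = 1.5/3 = 0.5 m below the base (the top edge), so y_c = 5.75 + 0.5 = 6.25 m and h_c = 6.25 × 0.830984 = 5.19365 m.
A = ½ × 1.66 × 1.5 = 1.245 m².
Resultant F = γ·h_c·A = 12.3606 × 5.19365 × 1.245 = 79.9248 kN.
I_c = b·h³/36 = 1.66 × 1.5³/36 = 0.155625 m⁴.
Centre of pressure: y_p = y_c + I_c/(y_c·A) = 6.25 + 0.155625/(6.25 × 1.245) = 6.25 + 0.02 = 6.27 m along the plane.
Vertically, h_p = y_p·sinθ = 6.27 × 0.830984 = 5.21027 m.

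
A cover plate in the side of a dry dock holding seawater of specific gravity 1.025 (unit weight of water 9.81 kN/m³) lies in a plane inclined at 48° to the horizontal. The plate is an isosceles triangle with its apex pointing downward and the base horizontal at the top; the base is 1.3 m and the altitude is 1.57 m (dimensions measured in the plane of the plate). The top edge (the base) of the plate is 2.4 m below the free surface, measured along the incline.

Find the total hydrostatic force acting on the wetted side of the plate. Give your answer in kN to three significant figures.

γ = 1.025 × 9.81 = 10.05525 kN/m³.
Let θ = 48° be the plate's angle to the horizontal; measure y along the incline from where the plane meets the free surface. Vertical depth h = y·sinθ with sinθ = 0.743145.
With the apex down, the centroid sits h/3 = 1.57/3 = 0.523333 m below the base (the top edge), so y_c = 2.4 + 0.523333 = 2.92333 m and h_c = 2.92333 × 0.743145 = 2.17246 m.
A = ½ × 1.3 × 1.57 = 1.0205 m².
Resultant F = γ·h_c·A = 10.05525 × 2.17246 × 1.0205 = 22.2924 kN.

F ≈ 22.3 kN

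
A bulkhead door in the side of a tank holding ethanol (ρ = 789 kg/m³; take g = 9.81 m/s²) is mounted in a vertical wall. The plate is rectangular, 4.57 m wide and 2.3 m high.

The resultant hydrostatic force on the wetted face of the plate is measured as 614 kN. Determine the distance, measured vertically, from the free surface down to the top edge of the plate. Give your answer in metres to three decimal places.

γ = ρg = 789 × 9.81 / 1000 = 7.74009 kN/m³.
A = 4.57 × 2.3 = 10.511 m².
From F = γ·h_c·A, the centroid depth is h_c = 614/(7.74009 × 10.511) = 7.54707 m.
The centroid lies 2.3/2 = 1.15 m below the top edge, so the top edge sits at h_top = 7.54707 − 1.15 = 6.39707 m below the surface.

d_top ≈ 6.397 m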